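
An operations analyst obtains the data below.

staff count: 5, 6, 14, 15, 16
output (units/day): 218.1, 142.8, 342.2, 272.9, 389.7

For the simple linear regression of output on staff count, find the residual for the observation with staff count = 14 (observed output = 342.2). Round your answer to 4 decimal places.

n = 5, Σx = 56, Σy = 1365.7, Σxy = 17066.8, Σx² = 738
Sxx = Σx² − (Σx)²/n = 738 − 627.2 = 110.8
Sxy = Σxy − (Σx)(Σy)/n = 17066.8 − 15295.84 = 1770.96
b = Sxy/Sxx = 1770.96/110.8 = 15.983394
a = ȳ − b·x̄ = 273.14 − 15.983394·11.2 = 94.125993
ŷ(14) = 94.125993 + 15.983394·14 = 317.893502
residual = y − ŷ = 342.2 − 317.893502 = 24.306498

24.3065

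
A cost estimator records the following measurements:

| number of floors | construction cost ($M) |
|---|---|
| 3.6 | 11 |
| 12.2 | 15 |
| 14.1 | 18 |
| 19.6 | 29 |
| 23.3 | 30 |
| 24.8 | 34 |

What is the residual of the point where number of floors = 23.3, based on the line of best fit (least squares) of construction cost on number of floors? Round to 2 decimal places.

-0.84

n = 6, Σx = 97.6, Σy = 137, Σxy = 2587, Σx² = 1902.7
Sxx = Σx² − (Σx)²/n = 1902.7 − 1587.626667 = 315.073333
Sxy = Σxy − (Σx)(Σy)/n = 2587 − 2228.533333 = 358.466667
b = Sxy/Sxx = 358.466667/315.073333 = 1.137725
a = ȳ − b·x̄ = 22.833333 − 1.137725·16.266667 = 4.326347
ŷ(23.3) = 4.326347 + 1.137725·23.3 = 30.835329
residual = y − ŷ = 30 − 30.835329 = -0.835329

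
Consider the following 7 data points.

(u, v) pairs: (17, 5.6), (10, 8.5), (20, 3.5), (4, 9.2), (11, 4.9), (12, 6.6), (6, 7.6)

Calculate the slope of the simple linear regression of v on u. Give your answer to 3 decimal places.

-0.307

n = 7, Σx = 80, Σy = 45.9, Σxy = 465.7, Σx² = 1106
Sxx = Σx² − (Σx)²/n = 1106 − 914.285714 = 191.714286
Sxy = Σxy − (Σx)(Σy)/n = 465.7 − 524.571429 = -58.871429
b = Sxy/Sxx = -58.871429/191.714286 = -0.307079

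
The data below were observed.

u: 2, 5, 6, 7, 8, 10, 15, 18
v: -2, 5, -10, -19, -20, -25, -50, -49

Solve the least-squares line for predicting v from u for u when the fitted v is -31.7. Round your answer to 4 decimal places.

11.7922

n = 8, Σx = 71, Σy = -170, Σxy = -2214, Σx² = 827
Sxx = Σx² − (Σx)²/n = 827 − 630.125 = 196.875
Sxy = Σxy − (Σx)(Σy)/n = -2214 − (-1508.75) = -705.25
b = Sxy/Sxx = -705.25/196.875 = -3.582222
a = ȳ − b·x̄ = -21.25 − (-3.582222)·8.875 = 10.542222
Set a + b·x = -31.7: x = (-31.7 − 10.542222) / (-3.582222) = 11.792184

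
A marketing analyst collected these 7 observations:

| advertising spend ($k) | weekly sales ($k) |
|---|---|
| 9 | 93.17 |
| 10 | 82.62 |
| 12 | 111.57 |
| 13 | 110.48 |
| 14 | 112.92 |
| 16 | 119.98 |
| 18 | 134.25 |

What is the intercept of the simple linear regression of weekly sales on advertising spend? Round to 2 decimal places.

n = 7, Σx = 92, Σy = 764.99, Σxy = 10356.87, Σx² = 1270
Sxx = Σx² − (Σx)²/n = 1270 − 1209.142857 = 60.857143
Sxy = Σxy − (Σx)(Σy)/n = 10356.87 − 10054.154286 = 302.715714
b = Sxy/Sxx = 302.715714/60.857143 = 4.974202
a = ȳ − b·x̄ = 109.284286 − 4.974202·13.142857 = 43.909061

43.91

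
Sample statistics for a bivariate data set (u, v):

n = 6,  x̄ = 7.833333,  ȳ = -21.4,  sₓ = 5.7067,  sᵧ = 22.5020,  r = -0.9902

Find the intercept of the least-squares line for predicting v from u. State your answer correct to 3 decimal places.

b = r · sᵧ/sₓ = -0.9902 · 22.502/5.7067 = -3.904442
a = ȳ − b·x̄ = -21.4 − (-3.904442)·7.833333 = 9.184796

9.185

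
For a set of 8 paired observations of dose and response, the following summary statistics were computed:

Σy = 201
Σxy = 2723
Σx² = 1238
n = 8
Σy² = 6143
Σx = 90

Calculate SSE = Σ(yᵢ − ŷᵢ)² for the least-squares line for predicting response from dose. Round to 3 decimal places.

147.363

Sxx = Σx² − (Σx)²/n = 1238 − 1012.5 = 225.5
Sxy = Σxy − (Σx)(Σy)/n = 2723 − 2261.25 = 461.75
Syy = Σy² − (Σy)²/n = 6143 − 5050.125 = 1092.875
b = Sxy/Sxx = 461.75/225.5 = 2.047672
SSE = Syy − b·Sxy = 1092.875 − 2.047672·461.75 = 147.362528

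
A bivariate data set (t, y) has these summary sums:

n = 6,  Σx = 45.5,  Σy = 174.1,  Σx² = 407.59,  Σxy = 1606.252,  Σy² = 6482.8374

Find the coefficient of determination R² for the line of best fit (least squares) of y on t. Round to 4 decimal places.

Sxx = Σx² − (Σx)²/n = 407.59 − 345.041667 = 62.548333
Sxy = Σxy − (Σx)(Σy)/n = 1606.252 − 1320.258333 = 285.993667
Syy = Σy² − (Σy)²/n = 6482.8374 − 5051.801667 = 1431.035733
R² = Sxy²/(Sxx·Syy) = (285.993667)²/(62.548333·1431.035733) = 0.913790

0.9138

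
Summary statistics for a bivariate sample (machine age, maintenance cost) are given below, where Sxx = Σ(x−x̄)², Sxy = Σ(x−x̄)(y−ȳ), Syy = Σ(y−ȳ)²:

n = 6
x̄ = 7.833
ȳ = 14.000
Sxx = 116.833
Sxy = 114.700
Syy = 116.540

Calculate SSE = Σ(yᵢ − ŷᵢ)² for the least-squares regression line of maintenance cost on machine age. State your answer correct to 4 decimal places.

3.9341

b = Sxy/Sxx = 114.7/116.833 = 0.981743
SSE = Syy − b·Sxy = 116.54 − 0.981743·114.7 = 3.934058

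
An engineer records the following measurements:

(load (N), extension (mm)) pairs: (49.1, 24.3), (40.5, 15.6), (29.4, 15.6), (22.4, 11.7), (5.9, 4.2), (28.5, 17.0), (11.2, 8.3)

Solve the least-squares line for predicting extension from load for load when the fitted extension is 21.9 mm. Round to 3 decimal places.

n = 7, Σx = 187, Σy = 96.7, Σxy = 3147.89, Σx² = 6389.68
Sxx = Σx² − (Σx)²/n = 6389.68 − 4995.571429 = 1394.108571
Sxy = Σxy − (Σx)(Σy)/n = 3147.89 − 2583.271429 = 564.618571
b = Sxy/Sxx = 564.618571/1394.108571 = 0.405003
a = ȳ − b·x̄ = 13.814286 − 0.405003·26.714286 = 2.994912
Set a + b·x = 21.9: x = (21.9 − 2.994912) / 0.405003 = 46.678850

46.679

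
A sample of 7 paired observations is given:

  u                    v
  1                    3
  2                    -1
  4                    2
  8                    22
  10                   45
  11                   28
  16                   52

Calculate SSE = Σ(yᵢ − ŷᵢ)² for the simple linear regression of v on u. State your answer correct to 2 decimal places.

324.87

n = 7, Σx = 52, Σy = 151, Σxy = 1775, Σx² = 562, Σy² = 6011
Sxx = Σx² − (Σx)²/n = 562 − 386.285714 = 175.714286
Sxy = Σxy − (Σx)(Σy)/n = 1775 − 1121.714286 = 653.285714
Syy = Σy² − (Σy)²/n = 6011 − 3257.285714 = 2753.714286
b = Sxy/Sxx = 653.285714/175.714286 = 3.717886
SSE = Syy − b·Sxy = 2753.714286 − 3.717886·653.285714 = 324.872358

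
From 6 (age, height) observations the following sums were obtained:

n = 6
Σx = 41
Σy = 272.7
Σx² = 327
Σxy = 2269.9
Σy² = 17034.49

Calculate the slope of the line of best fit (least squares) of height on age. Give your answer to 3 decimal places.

8.679

Sxx = Σx² − (Σx)²/n = 327 − 280.166667 = 46.833333
Sxy = Σxy − (Σx)(Σy)/n = 2269.9 − 1863.45 = 406.45
b = Sxy/Sxx = 406.45/46.833333 = 8.678648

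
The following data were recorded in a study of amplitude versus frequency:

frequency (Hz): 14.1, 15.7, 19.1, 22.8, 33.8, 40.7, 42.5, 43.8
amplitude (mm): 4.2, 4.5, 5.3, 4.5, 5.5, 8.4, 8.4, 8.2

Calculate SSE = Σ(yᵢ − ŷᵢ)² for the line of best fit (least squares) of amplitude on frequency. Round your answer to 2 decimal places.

3.21

n = 8, Σx = 232.5, Σy = 49, Σxy = 1577.64, Σx² = 7853.57, Σy² = 324.84
Sxx = Σx² − (Σx)²/n = 7853.57 − 6757.03125 = 1096.53875
Sxy = Σxy − (Σx)(Σy)/n = 1577.64 − 1424.0625 = 153.5775
Syy = Σy² − (Σy)²/n = 324.84 − 300.125 = 24.715
b = Sxy/Sxx = 153.5775/1096.53875 = 0.140057
SSE = Syy − b·Sxy = 24.715 − 0.140057·153.5775 = 3.205456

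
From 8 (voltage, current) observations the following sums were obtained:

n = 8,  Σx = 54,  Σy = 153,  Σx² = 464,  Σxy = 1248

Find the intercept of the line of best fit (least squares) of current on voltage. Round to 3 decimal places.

4.523

Sxx = Σx² − (Σx)²/n = 464 − 364.5 = 99.5
Sxy = Σxy − (Σx)(Σy)/n = 1248 − 1032.75 = 215.25
b = Sxy/Sxx = 215.25/99.5 = 2.163317
a = ȳ − b·x̄ = 19.125 − 2.163317·6.75 = 4.522613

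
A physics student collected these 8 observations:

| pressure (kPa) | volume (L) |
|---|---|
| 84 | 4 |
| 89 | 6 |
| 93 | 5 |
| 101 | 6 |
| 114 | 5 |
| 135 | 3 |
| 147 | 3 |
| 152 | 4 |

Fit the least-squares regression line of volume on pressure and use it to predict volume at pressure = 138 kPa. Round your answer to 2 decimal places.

n = 8, Σx = 915, Σy = 36, Σxy = 3965, Σx² = 109761
Sxx = Σx² − (Σx)²/n = 109761 − 104653.125 = 5107.875
Sxy = Σxy − (Σx)(Σy)/n = 3965 − 4117.5 = -152.5
b = Sxy/Sxx = -152.5/5107.875 = -0.029856
a = ȳ − b·x̄ = 4.5 − (-0.029856)·114.375 = 7.914764
ŷ(138) = a + b·138 = 7.914764 + (-0.029856)·138 = 3.794655

3.79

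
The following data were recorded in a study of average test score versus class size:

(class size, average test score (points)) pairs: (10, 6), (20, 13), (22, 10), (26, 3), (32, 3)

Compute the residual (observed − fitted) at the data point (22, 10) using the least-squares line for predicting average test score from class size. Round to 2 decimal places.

n = 5, Σx = 110, Σy = 35, Σxy = 714, Σx² = 2684
Sxx = Σx² − (Σx)²/n = 2684 − 2420 = 264
Sxy = Σxy − (Σx)(Σy)/n = 714 − 770 = -56
b = Sxy/Sxx = -56/264 = -0.212121
a = ȳ − b·x̄ = 7 − (-0.212121)·22 = 11.666667
ŷ(22) = 11.666667 + (-0.212121)·22 = 7
residual = y − ŷ = 10 − 7 = 3

3.00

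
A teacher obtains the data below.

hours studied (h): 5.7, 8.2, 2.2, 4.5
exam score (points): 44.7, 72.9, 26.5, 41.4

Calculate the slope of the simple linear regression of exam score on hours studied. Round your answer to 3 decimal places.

7.573

n = 4, Σx = 20.6, Σy = 185.5, Σxy = 1097.17, Σx² = 124.82
Sxx = Σx² − (Σx)²/n = 124.82 − 106.09 = 18.73
Sxy = Σxy − (Σx)(Σy)/n = 1097.17 − 955.325 = 141.845
b = Sxy/Sxx = 141.845/18.73 = 7.573145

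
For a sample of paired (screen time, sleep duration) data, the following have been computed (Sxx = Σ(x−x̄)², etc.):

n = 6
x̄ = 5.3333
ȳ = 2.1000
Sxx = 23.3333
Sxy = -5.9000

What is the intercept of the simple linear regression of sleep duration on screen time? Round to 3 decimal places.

b = Sxy/Sxx = -5.9/23.3333 = -0.252858
a = ȳ − b·x̄ = 2.1 − (-0.252858)·5.3333 = 3.448565

3.449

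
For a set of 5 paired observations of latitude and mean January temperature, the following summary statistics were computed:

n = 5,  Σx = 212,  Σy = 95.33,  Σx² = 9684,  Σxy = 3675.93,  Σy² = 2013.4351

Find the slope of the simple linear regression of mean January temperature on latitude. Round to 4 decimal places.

-0.5266

Sxx = Σx² − (Σx)²/n = 9684 − 8988.8 = 695.2
Sxy = Σxy − (Σx)(Σy)/n = 3675.93 − 4041.992 = -366.062
b = Sxy/Sxx = -366.062/695.2 = -0.526556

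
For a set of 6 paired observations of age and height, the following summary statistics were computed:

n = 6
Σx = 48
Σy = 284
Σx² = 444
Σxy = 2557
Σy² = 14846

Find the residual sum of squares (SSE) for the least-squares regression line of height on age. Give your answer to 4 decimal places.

49.5833

Sxx = Σx² − (Σx)²/n = 444 − 384 = 60
Sxy = Σxy − (Σx)(Σy)/n = 2557 − 2272 = 285
Syy = Σy² − (Σy)²/n = 14846 − 13442.666667 = 1403.333333
b = Sxy/Sxx = 285/60 = 4.75
SSE = Syy − b·Sxy = 1403.333333 − 4.75·285 = 49.583333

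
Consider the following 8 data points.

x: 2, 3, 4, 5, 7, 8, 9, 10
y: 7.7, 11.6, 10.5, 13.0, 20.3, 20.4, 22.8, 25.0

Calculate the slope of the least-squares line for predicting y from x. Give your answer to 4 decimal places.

n = 8, Σx = 48, Σy = 131.3, Σxy = 917.7, Σx² = 348
Sxx = Σx² − (Σx)²/n = 348 − 288 = 60
Sxy = Σxy − (Σx)(Σy)/n = 917.7 − 787.8 = 129.9
b = Sxy/Sxx = 129.9/60 = 2.165

2.1650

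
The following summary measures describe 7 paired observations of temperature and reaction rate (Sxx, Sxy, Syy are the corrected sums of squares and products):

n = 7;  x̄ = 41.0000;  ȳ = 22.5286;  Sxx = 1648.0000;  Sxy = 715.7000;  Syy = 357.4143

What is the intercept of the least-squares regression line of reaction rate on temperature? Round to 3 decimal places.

4.723

b = Sxy/Sxx = 715.7/1648 = 0.434284
a = ȳ − b·x̄ = 22.5286 − 0.434284·41 = 4.722957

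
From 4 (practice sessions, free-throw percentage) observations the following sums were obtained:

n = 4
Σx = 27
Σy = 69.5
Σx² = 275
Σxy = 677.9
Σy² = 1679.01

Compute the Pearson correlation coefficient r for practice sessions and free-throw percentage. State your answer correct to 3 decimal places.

0.998

Sxx = Σx² − (Σx)²/n = 275 − 182.25 = 92.75
Sxy = Σxy − (Σx)(Σy)/n = 677.9 − 469.125 = 208.775
Syy = Σy² − (Σy)²/n = 1679.01 − 1207.5625 = 471.4475
r = Sxy/√(Sxx·Syy) = 208.775/√(43726.755625) = 208.775/209.109435 = 0.998401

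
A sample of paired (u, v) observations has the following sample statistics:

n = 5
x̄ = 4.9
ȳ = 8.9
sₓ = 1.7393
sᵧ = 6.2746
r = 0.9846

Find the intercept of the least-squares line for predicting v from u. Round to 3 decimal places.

b = r · sᵧ/sₓ = 0.9846 · 6.2746/1.7393 = 3.551987
a = ȳ − b·x̄ = 8.9 − 3.551987·4.9 = -8.504737

-8.505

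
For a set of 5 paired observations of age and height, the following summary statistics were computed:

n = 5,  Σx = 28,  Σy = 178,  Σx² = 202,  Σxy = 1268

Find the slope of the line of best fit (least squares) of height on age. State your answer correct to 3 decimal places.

Sxx = Σx² − (Σx)²/n = 202 − 156.8 = 45.2
Sxy = Σxy − (Σx)(Σy)/n = 1268 − 996.8 = 271.2
b = Sxy/Sxx = 271.2/45.2 = 6

6.000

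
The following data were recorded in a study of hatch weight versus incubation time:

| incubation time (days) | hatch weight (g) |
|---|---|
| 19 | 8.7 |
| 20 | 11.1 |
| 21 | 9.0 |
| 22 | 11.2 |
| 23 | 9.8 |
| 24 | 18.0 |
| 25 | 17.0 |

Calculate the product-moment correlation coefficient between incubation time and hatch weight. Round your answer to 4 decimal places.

0.7999

n = 7, Σx = 154, Σy = 84.8, Σxy = 1905.1, Σx² = 3416, Σy² = 1114.38
Sxx = Σx² − (Σx)²/n = 3416 − 3388 = 28
Sxy = Σxy − (Σx)(Σy)/n = 1905.1 − 1865.6 = 39.5
Syy = Σy² − (Σy)²/n = 1114.38 − 1027.291429 = 87.088571
r = Sxy/√(Sxx·Syy) = 39.5/√(2438.48) = 39.5/49.380968 = 0.799903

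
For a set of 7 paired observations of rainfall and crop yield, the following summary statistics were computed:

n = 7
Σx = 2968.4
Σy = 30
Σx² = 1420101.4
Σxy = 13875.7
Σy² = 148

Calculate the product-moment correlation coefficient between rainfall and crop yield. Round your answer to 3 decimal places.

Sxx = Σx² − (Σx)²/n = 1420101.4 − 1258771.222857 = 161330.177143
Sxy = Σxy − (Σx)(Σy)/n = 13875.7 − 12721.714286 = 1153.985714
Syy = Σy² − (Σy)²/n = 148 − 128.571429 = 19.428571
r = Sxy/√(Sxx·Syy) = 1153.985714/√(3134414.870204) = 1153.985714/1770.427878 = 0.651812

0.652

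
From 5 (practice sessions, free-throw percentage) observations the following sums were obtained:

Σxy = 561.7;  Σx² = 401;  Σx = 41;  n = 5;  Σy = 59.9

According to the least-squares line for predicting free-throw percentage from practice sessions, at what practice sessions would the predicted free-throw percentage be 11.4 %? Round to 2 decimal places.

Sxx = Σx² − (Σx)²/n = 401 − 336.2 = 64.8
Sxy = Σxy − (Σx)(Σy)/n = 561.7 − 491.18 = 70.52
b = Sxy/Sxx = 70.52/64.8 = 1.088272
a = ȳ − b·x̄ = 11.98 − 1.088272·8.2 = 3.056173
Set a + b·x = 11.4: x = (11.4 − 3.056173) / 1.088272 = 7.667045

7.67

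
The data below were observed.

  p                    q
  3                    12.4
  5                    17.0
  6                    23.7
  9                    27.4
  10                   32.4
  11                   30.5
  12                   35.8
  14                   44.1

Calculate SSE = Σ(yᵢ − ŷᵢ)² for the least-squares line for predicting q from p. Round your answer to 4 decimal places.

n = 8, Σx = 70, Σy = 223.3, Σxy = 2217.5, Σx² = 712, Σy² = 6961.67
Sxx = Σx² − (Σx)²/n = 712 − 612.5 = 99.5
Sxy = Σxy − (Σx)(Σy)/n = 2217.5 − 1953.875 = 263.625
Syy = Σy² − (Σy)²/n = 6961.67 − 6232.86125 = 728.80875
b = Sxy/Sxx = 263.625/99.5 = 2.649497
SSE = Syy − b·Sxy = 728.80875 − 2.649497·263.625 = 30.334975

30.3350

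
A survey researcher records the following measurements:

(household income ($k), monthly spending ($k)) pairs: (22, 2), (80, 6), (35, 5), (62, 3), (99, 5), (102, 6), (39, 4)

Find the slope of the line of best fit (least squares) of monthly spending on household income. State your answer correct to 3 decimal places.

n = 7, Σx = 439, Σy = 31, Σxy = 2148, Σx² = 33679
Sxx = Σx² − (Σx)²/n = 33679 − 27531.571429 = 6147.428571
Sxy = Σxy − (Σx)(Σy)/n = 2148 − 1944.142857 = 203.857143
b = Sxy/Sxx = 203.857143/6147.428571 = 0.033161

0.033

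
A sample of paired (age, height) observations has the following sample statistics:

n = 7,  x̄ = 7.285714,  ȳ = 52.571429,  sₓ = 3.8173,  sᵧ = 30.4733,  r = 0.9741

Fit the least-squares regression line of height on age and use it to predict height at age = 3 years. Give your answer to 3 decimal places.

b = r · sᵧ/sₓ = 0.9741 · 30.4733/3.8173 = 7.776188
a = ȳ − b·x̄ = 52.571429 − 7.776188·7.285714 = -4.083651
ŷ(3) = a + b·3 = -4.083651 + 7.776188·3 = 19.244912

19.245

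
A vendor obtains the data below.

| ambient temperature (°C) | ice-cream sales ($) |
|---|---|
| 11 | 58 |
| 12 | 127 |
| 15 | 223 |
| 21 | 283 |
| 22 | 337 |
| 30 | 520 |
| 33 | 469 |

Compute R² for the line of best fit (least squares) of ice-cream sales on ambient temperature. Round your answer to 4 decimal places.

0.9392

n = 7, Σx = 144, Σy = 2017, Σxy = 49941, Σx² = 3404, Σy² = 753241
Sxx = Σx² − (Σx)²/n = 3404 − 2962.285714 = 441.714286
Sxy = Σxy − (Σx)(Σy)/n = 49941 − 41492.571429 = 8448.428571
Syy = Σy² − (Σy)²/n = 753241 − 581184.142857 = 172056.857143
R² = Sxy²/(Sxx·Syy) = (8448.428571)²/(441.714286·172056.857143) = 0.939158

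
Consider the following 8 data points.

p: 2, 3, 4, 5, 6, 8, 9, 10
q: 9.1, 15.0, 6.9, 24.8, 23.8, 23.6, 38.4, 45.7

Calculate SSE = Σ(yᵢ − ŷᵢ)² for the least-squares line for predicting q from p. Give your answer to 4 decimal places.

n = 8, Σx = 47, Σy = 187.3, Σxy = 1349, Σx² = 335, Σy² = 5656.91
Sxx = Σx² − (Σx)²/n = 335 − 276.125 = 58.875
Sxy = Σxy − (Σx)(Σy)/n = 1349 − 1100.3875 = 248.6125
Syy = Σy² − (Σy)²/n = 5656.91 − 4385.16125 = 1271.74875
b = Sxy/Sxx = 248.6125/58.875 = 4.222718
SSE = Syy − b·Sxy = 1271.74875 − 4.222718·248.6125 = 221.928365

221.9284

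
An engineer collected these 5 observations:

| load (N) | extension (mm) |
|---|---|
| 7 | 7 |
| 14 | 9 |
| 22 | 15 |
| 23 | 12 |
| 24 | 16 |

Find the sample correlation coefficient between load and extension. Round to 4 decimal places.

n = 5, Σx = 90, Σy = 59, Σxy = 1165, Σx² = 1834, Σy² = 755
Sxx = Σx² − (Σx)²/n = 1834 − 1620 = 214
Sxy = Σxy − (Σx)(Σy)/n = 1165 − 1062 = 103
Syy = Σy² − (Σy)²/n = 755 − 696.2 = 58.8
r = Sxy/√(Sxx·Syy) = 103/√(12583.2) = 103/112.174863 = 0.918209

0.9182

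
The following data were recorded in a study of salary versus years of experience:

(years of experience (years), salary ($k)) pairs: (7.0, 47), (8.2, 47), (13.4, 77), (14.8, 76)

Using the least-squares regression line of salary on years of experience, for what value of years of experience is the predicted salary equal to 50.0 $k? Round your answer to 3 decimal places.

8.147

n = 4, Σx = 43.4, Σy = 247, Σxy = 2871, Σx² = 514.84
Sxx = Σx² − (Σx)²/n = 514.84 − 470.89 = 43.95
Sxy = Σxy − (Σx)(Σy)/n = 2871 − 2679.95 = 191.05
b = Sxy/Sxx = 191.05/43.95 = 4.346985
a = ȳ − b·x̄ = 61.75 − 4.346985·10.85 = 14.585210
Set a + b·x = 50.0: x = (50.0 − 14.585210) / 4.346985 = 8.146977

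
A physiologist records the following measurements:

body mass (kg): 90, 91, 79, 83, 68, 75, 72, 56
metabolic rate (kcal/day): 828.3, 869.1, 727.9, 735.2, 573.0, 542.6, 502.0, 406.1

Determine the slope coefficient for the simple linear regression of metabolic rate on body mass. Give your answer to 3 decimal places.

n = 8, Σx = 614, Σy = 5184.2, Σxy = 410705.4, Σx² = 48080
Sxx = Σx² − (Σx)²/n = 48080 − 47124.5 = 955.5
Sxy = Σxy − (Σx)(Σy)/n = 410705.4 − 397887.35 = 12818.05
b = Sxy/Sxx = 12818.05/955.5 = 13.415018

13.415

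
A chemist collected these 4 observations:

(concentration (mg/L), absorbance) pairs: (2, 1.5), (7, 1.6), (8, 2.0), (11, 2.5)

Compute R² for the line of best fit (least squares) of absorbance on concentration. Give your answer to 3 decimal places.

n = 4, Σx = 28, Σy = 7.6, Σxy = 57.7, Σx² = 238, Σy² = 15.06
Sxx = Σx² − (Σx)²/n = 238 − 196 = 42
Sxy = Σxy − (Σx)(Σy)/n = 57.7 − 53.2 = 4.5
Syy = Σy² − (Σy)²/n = 15.06 − 14.44 = 0.62
R² = Sxy²/(Sxx·Syy) = (4.5)²/(42·0.62) = 0.777650

0.778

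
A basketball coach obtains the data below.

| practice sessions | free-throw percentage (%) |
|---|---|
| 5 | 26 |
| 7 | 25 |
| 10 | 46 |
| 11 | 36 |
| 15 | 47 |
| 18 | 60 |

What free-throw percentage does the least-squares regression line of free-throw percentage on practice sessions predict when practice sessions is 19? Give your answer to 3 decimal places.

60.746

n = 6, Σx = 66, Σy = 240, Σxy = 2946, Σx² = 844
Sxx = Σx² − (Σx)²/n = 844 − 726 = 118
Sxy = Σxy − (Σx)(Σy)/n = 2946 − 2640 = 306
b = Sxy/Sxx = 306/118 = 2.593220
a = ȳ − b·x̄ = 40 − 2.593220·11 = 11.474576
ŷ(19) = a + b·19 = 11.474576 + 2.593220·19 = 60.745763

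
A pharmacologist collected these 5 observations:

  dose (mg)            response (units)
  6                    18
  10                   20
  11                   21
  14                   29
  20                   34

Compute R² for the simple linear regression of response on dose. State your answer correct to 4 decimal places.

0.9260

n = 5, Σx = 61, Σy = 122, Σxy = 1625, Σx² = 853, Σy² = 3162
Sxx = Σx² − (Σx)²/n = 853 − 744.2 = 108.8
Sxy = Σxy − (Σx)(Σy)/n = 1625 − 1488.4 = 136.6
Syy = Σy² − (Σy)²/n = 3162 − 2976.8 = 185.2
R² = Sxy²/(Sxx·Syy) = (136.6)²/(108.8·185.2) = 0.926044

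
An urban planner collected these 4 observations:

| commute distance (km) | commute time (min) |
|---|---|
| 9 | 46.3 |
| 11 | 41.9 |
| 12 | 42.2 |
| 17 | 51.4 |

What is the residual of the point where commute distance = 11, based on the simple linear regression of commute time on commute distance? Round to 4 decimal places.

-2.4439

n = 4, Σx = 49, Σy = 181.8, Σxy = 2257.8, Σx² = 635
Sxx = Σx² − (Σx)²/n = 635 − 600.25 = 34.75
Sxy = Σxy − (Σx)(Σy)/n = 2257.8 − 2227.05 = 30.75
b = Sxy/Sxx = 30.75/34.75 = 0.884892
a = ȳ − b·x̄ = 45.45 − 0.884892·12.25 = 34.610072
ŷ(11) = 34.610072 + 0.884892·11 = 44.343885
residual = y − ŷ = 41.9 − 44.343885 = -2.443885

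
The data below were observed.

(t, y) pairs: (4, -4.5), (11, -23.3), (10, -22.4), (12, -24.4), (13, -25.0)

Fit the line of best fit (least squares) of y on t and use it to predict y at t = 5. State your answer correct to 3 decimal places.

n = 5, Σx = 50, Σy = -99.6, Σxy = -1116.1, Σx² = 550
Sxx = Σx² − (Σx)²/n = 550 − 500 = 50
Sxy = Σxy − (Σx)(Σy)/n = -1116.1 − (-996) = -120.1
b = Sxy/Sxx = -120.1/50 = -2.402
a = ȳ − b·x̄ = -19.92 − (-2.402)·10 = 4.1
ŷ(5) = a + b·5 = 4.1 + (-2.402)·5 = -7.91

-7.910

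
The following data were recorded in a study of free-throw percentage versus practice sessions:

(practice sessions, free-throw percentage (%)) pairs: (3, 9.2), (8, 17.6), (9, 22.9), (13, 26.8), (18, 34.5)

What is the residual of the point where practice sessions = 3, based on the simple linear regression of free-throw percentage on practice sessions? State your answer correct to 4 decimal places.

n = 5, Σx = 51, Σy = 111, Σxy = 1343.9, Σx² = 647
Sxx = Σx² − (Σx)²/n = 647 − 520.2 = 126.8
Sxy = Σxy − (Σx)(Σy)/n = 1343.9 − 1132.2 = 211.7
b = Sxy/Sxx = 211.7/126.8 = 1.669558
a = ȳ − b·x̄ = 22.2 − 1.669558·10.2 = 5.170505
ŷ(3) = 5.170505 + 1.669558·3 = 10.179180
residual = y − ŷ = 9.2 − 10.179180 = -0.979180

-0.9792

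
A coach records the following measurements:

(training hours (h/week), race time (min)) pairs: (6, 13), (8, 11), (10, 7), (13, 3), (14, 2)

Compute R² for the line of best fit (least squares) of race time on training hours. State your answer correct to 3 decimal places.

n = 5, Σx = 51, Σy = 36, Σxy = 303, Σx² = 565, Σy² = 352
Sxx = Σx² − (Σx)²/n = 565 − 520.2 = 44.8
Sxy = Σxy − (Σx)(Σy)/n = 303 − 367.2 = -64.2
Syy = Σy² − (Σy)²/n = 352 − 259.2 = 92.8
R² = Sxy²/(Sxx·Syy) = (-64.2)²/(44.8·92.8) = 0.991389

0.991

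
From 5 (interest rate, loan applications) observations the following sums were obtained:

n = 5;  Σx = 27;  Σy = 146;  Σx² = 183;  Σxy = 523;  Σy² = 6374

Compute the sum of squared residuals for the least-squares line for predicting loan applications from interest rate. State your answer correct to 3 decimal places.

217.328

Sxx = Σx² − (Σx)²/n = 183 − 145.8 = 37.2
Sxy = Σxy − (Σx)(Σy)/n = 523 − 788.4 = -265.4
Syy = Σy² − (Σy)²/n = 6374 − 4263.2 = 2110.8
b = Sxy/Sxx = -265.4/37.2 = -7.134409
SSE = Syy − b·Sxy = 2110.8 − (-7.134409)·(-265.4) = 217.327957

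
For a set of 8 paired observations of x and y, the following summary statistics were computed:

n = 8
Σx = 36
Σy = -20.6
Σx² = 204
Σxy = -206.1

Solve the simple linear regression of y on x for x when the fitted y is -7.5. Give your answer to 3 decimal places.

Sxx = Σx² − (Σx)²/n = 204 − 162 = 42
Sxy = Σxy − (Σx)(Σy)/n = -206.1 − (-92.7) = -113.4
b = Sxy/Sxx = -113.4/42 = -2.7
a = ȳ − b·x̄ = -2.575 − (-2.7)·4.5 = 9.575
Set a + b·x = -7.5: x = (-7.5 − 9.575) / (-2.7) = 6.324074

6.324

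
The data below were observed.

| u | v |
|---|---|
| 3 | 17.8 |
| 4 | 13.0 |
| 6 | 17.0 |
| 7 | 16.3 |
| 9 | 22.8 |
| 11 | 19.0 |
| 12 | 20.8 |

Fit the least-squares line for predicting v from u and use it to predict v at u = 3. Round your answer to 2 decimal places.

n = 7, Σx = 52, Σy = 126.7, Σxy = 985.3, Σx² = 456
Sxx = Σx² − (Σx)²/n = 456 − 386.285714 = 69.714286
Sxy = Σxy − (Σx)(Σy)/n = 985.3 − 941.2 = 44.1
b = Sxy/Sxx = 44.1/69.714286 = 0.632582
a = ȳ − b·x̄ = 18.1 − 0.632582·7.428571 = 13.400820
ŷ(3) = a + b·3 = 13.400820 + 0.632582·3 = 15.298566

15.30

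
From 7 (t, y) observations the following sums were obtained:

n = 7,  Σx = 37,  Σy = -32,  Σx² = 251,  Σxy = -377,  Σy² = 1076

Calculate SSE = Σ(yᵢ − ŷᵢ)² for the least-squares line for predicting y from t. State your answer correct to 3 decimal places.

Sxx = Σx² − (Σx)²/n = 251 − 195.571429 = 55.428571
Sxy = Σxy − (Σx)(Σy)/n = -377 − (-169.142857) = -207.857143
Syy = Σy² − (Σy)²/n = 1076 − 146.285714 = 929.714286
b = Sxy/Sxx = -207.857143/55.428571 = -3.75
SSE = Syy − b·Sxy = 929.714286 − (-3.75)·(-207.857143) = 150.25

150.250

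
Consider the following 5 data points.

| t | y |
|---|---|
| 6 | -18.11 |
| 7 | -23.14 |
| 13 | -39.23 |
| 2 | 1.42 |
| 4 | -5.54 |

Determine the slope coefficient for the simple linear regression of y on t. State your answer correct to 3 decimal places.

-3.736

n = 5, Σx = 32, Σy = -84.6, Σxy = -799.95, Σx² = 274
Sxx = Σx² − (Σx)²/n = 274 − 204.8 = 69.2
Sxy = Σxy − (Σx)(Σy)/n = -799.95 − (-541.44) = -258.51
b = Sxy/Sxx = -258.51/69.2 = -3.735694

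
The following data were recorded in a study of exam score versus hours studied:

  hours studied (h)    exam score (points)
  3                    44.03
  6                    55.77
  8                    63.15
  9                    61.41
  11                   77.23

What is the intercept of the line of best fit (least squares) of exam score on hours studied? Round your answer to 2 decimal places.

n = 5, Σx = 37, Σy = 301.59, Σxy = 2374.13, Σx² = 311
Sxx = Σx² − (Σx)²/n = 311 − 273.8 = 37.2
Sxy = Σxy − (Σx)(Σy)/n = 2374.13 − 2231.766 = 142.364
b = Sxy/Sxx = 142.364/37.2 = 3.826989
a = ȳ − b·x̄ = 60.318 − 3.826989·7.4 = 31.998280

32.00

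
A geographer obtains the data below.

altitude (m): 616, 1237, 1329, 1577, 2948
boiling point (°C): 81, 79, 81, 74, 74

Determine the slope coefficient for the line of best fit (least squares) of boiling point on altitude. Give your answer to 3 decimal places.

n = 5, Σx = 7707, Σy = 389, Σxy = 590118, Σx² = 14853499
Sxx = Σx² − (Σx)²/n = 14853499 − 11879569.8 = 2973929.2
Sxy = Σxy − (Σx)(Σy)/n = 590118 − 599604.6 = -9486.6
b = Sxy/Sxx = -9486.6/2973929.2 = -0.003190

-0.003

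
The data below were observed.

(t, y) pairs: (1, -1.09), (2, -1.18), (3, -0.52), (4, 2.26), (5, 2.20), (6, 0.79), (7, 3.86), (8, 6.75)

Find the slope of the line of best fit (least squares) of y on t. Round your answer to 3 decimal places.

0.999

n = 8, Σx = 36, Σy = 13.07, Σxy = 100.79, Σx² = 204
Sxx = Σx² − (Σx)²/n = 204 − 162 = 42
Sxy = Σxy − (Σx)(Σy)/n = 100.79 − 58.815 = 41.975
b = Sxy/Sxx = 41.975/42 = 0.999405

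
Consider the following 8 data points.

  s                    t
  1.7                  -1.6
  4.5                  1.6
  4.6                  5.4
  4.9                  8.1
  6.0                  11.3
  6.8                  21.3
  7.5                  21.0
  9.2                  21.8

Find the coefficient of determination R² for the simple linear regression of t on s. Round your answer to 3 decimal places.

0.859

n = 8, Σx = 45.2, Σy = 88.9, Σxy = 639.71, Σx² = 291.44, Σy² = 1597.51
Sxx = Σx² − (Σx)²/n = 291.44 − 255.38 = 36.06
Sxy = Σxy − (Σx)(Σy)/n = 639.71 − 502.285 = 137.425
Syy = Σy² − (Σy)²/n = 1597.51 − 987.90125 = 609.60875
R² = Sxy²/(Sxx·Syy) = (137.425)²/(36.06·609.60875) = 0.859121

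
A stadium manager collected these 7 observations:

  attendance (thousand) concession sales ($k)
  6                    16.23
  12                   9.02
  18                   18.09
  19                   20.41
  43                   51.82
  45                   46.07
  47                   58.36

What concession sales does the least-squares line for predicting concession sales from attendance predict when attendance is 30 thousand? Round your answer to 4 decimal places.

34.6065

n = 7, Σx = 190, Σy = 220, Σxy = 7963.36, Σx² = 6948
Sxx = Σx² − (Σx)²/n = 6948 − 5157.142857 = 1790.857143
Sxy = Σxy − (Σx)(Σy)/n = 7963.36 − 5971.428571 = 1991.931429
b = Sxy/Sxx = 1991.931429/1790.857143 = 1.112278
a = ȳ − b·x̄ = 31.428571 − 1.112278·27.142857 = 1.238162
ŷ(30) = a + b·30 = 1.238162 + 1.112278·30 = 34.606509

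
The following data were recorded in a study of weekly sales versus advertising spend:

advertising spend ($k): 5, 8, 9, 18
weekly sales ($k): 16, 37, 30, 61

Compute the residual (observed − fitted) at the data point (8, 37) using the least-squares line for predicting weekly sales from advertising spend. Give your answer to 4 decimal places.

n = 4, Σx = 40, Σy = 144, Σxy = 1744, Σx² = 494
Sxx = Σx² − (Σx)²/n = 494 − 400 = 94
Sxy = Σxy − (Σx)(Σy)/n = 1744 − 1440 = 304
b = Sxy/Sxx = 304/94 = 3.234043
a = ȳ − b·x̄ = 36 − 3.234043·10 = 3.659574
ŷ(8) = 3.659574 + 3.234043·8 = 29.531915
residual = y − ŷ = 37 − 29.531915 = 7.468085

7.4681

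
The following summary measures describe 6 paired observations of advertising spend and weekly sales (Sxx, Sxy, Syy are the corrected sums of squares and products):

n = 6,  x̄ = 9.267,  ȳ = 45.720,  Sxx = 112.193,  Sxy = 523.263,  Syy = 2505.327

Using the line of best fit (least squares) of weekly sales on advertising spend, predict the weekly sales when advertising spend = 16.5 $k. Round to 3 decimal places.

b = Sxy/Sxx = 523.263/112.193 = 4.663954
a = ȳ − b·x̄ = 45.72 − 4.663954·9.267 = 2.499138
ŷ(16.5) = a + b·16.5 = 2.499138 + 4.663954·16.5 = 79.454380

79.454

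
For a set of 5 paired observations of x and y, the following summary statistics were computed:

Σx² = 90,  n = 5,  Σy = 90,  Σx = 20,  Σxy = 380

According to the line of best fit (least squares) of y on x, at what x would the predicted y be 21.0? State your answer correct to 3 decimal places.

5.500

Sxx = Σx² − (Σx)²/n = 90 − 80 = 10
Sxy = Σxy − (Σx)(Σy)/n = 380 − 360 = 20
b = Sxy/Sxx = 20/10 = 2
a = ȳ − b·x̄ = 18 − 2·4 = 10
Set a + b·x = 21.0: x = (21.0 − 10) / 2 = 5.5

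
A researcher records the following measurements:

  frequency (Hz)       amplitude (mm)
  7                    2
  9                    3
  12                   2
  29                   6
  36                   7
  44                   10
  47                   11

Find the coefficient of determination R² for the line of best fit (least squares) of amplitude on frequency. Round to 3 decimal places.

0.962

n = 7, Σx = 184, Σy = 41, Σxy = 1448, Σx² = 6556, Σy² = 323
Sxx = Σx² − (Σx)²/n = 6556 − 4836.571429 = 1719.428571
Sxy = Σxy − (Σx)(Σy)/n = 1448 − 1077.714286 = 370.285714
Syy = Σy² − (Σy)²/n = 323 − 240.142857 = 82.857143
R² = Sxy²/(Sxx·Syy) = (370.285714)²/(1719.428571·82.857143) = 0.962409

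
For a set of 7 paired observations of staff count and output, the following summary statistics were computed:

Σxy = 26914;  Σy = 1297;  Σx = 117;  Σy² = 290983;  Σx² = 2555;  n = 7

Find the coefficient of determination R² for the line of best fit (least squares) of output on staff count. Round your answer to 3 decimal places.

0.903

Sxx = Σx² − (Σx)²/n = 2555 − 1955.571429 = 599.428571
Sxy = Σxy − (Σx)(Σy)/n = 26914 − 21678.428571 = 5235.571429
Syy = Σy² − (Σy)²/n = 290983 − 240315.571429 = 50667.428571
R² = Sxy²/(Sxx·Syy) = (5235.571429)²/(599.428571·50667.428571) = 0.902530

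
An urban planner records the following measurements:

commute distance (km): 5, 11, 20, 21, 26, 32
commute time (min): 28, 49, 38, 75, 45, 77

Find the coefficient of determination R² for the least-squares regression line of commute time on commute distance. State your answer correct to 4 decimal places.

0.4658

n = 6, Σx = 115, Σy = 312, Σxy = 6648, Σx² = 2687, Σy² = 18208
Sxx = Σx² − (Σx)²/n = 2687 − 2204.166667 = 482.833333
Sxy = Σxy − (Σx)(Σy)/n = 6648 − 5980 = 668
Syy = Σy² − (Σy)²/n = 18208 − 16224 = 1984
R² = Sxy²/(Sxx·Syy) = (668)²/(482.833333·1984) = 0.465816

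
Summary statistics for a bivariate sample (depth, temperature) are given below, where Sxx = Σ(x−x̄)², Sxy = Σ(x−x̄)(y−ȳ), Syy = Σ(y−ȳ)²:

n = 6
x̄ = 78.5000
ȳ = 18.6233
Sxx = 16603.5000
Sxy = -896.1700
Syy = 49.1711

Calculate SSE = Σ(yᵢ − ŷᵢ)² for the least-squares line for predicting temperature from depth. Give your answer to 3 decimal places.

b = Sxy/Sxx = -896.17/16603.5 = -0.053975
SSE = Syy − b·Sxy = 49.1711 − (-0.053975)·(-896.17) = 0.800535

0.801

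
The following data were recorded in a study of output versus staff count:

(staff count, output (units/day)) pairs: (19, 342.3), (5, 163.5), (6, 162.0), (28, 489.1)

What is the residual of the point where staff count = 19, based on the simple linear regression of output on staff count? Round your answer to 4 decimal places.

-11.1942

n = 4, Σx = 58, Σy = 1156.9, Σxy = 21988, Σx² = 1206
Sxx = Σx² − (Σx)²/n = 1206 − 841 = 365
Sxy = Σxy − (Σx)(Σy)/n = 21988 − 16775.05 = 5212.95
b = Sxy/Sxx = 5212.95/365 = 14.282055
a = ȳ − b·x̄ = 289.225 − 14.282055·14.5 = 82.135205
ŷ(19) = 82.135205 + 14.282055·19 = 353.494247
residual = y − ŷ = 342.3 − 353.494247 = -11.194247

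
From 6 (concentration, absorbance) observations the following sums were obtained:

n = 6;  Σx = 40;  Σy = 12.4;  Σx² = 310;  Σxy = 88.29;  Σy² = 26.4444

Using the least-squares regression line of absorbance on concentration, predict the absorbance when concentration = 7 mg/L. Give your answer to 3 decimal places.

2.110

Sxx = Σx² − (Σx)²/n = 310 − 266.666667 = 43.333333
Sxy = Σxy − (Σx)(Σy)/n = 88.29 − 82.666667 = 5.623333
b = Sxy/Sxx = 5.623333/43.333333 = 0.129769
a = ȳ − b·x̄ = 2.066667 − 0.129769·6.666667 = 1.201538
ŷ(7) = a + b·7 = 1.201538 + 0.129769·7 = 2.109923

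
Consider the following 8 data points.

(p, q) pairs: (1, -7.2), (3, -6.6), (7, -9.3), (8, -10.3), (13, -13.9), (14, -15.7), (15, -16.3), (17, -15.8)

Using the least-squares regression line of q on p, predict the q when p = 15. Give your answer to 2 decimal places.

n = 8, Σx = 78, Σy = -95.1, Σxy = -1088.1, Σx² = 1002
Sxx = Σx² − (Σx)²/n = 1002 − 760.5 = 241.5
Sxy = Σxy − (Σx)(Σy)/n = -1088.1 − (-927.225) = -160.875
b = Sxy/Sxx = -160.875/241.5 = -0.666149
a = ȳ − b·x̄ = -11.8875 − (-0.666149)·9.75 = -5.392547
ŷ(15) = a + b·15 = -5.392547 + (-0.666149)·15 = -15.384783

-15.38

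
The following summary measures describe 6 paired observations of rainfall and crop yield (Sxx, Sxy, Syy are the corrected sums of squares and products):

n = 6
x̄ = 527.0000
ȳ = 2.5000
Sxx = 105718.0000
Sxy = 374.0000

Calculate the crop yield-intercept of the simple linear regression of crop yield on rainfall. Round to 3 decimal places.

b = Sxy/Sxx = 374/105718 = 0.003538
a = ȳ − b·x̄ = 2.5 − 0.003538·527 = 0.635625

0.636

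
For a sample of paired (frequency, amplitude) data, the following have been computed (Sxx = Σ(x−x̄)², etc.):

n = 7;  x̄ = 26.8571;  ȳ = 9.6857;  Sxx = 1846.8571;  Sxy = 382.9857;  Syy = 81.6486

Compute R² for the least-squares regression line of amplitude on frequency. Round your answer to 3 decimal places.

R² = Sxy²/(Sxx·Syy) = (382.9857)²/(1846.8571·81.6486) = 0.972709

0.973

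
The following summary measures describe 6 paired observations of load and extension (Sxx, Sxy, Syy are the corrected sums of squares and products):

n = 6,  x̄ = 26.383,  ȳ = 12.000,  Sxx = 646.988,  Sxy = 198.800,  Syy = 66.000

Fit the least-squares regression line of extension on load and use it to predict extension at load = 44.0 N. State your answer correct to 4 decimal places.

b = Sxy/Sxx = 198.8/646.988 = 0.307270
a = ȳ − b·x̄ = 12 − 0.307270·26.383 = 3.893296
ŷ(44.0) = a + b·44.0 = 3.893296 + 0.307270·44 = 17.413176

17.4132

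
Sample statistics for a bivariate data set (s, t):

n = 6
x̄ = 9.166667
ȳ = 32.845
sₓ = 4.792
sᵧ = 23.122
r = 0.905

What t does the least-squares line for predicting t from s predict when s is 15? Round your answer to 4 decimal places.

b = r · sᵧ/sₓ = 0.905 · 23.122/4.792 = 4.366738
a = ȳ − b·x̄ = 32.845 − 4.366738·9.166667 = -7.183436
ŷ(15) = a + b·15 = -7.183436 + 4.366738·15 = 58.317639

58.3176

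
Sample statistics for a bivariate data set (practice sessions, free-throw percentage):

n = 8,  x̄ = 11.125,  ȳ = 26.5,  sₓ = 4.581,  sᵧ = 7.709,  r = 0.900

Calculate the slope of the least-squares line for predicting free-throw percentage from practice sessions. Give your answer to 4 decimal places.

b = r · sᵧ/sₓ = 0.9 · 7.709/4.581 = 1.514538

1.5145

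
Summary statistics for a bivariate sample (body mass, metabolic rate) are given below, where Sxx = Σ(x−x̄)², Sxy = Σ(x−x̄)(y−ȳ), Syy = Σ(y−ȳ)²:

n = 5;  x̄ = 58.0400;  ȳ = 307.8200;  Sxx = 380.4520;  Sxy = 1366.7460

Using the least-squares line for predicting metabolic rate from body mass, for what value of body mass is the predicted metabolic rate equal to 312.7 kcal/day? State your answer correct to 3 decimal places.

59.398

b = Sxy/Sxx = 1366.746/380.452 = 3.592427
a = ȳ − b·x̄ = 307.82 − 3.592427·58.04 = 99.315543
Set a + b·x = 312.7: x = (312.7 − 99.315543) / 3.592427 = 59.398413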